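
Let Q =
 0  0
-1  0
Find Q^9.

[[0, 0], [0, 0]]

Q is strictly triangular, hence nilpotent: Q^2 = 0, so Q^9 = 0.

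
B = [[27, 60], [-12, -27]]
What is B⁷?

[[19683, 43740], [-8748, -19683]]

tr B = 0 and det B = -9, so the characteristic polynomial is λ² − (0)λ + (-9) with roots 3 and -3.
Eigenvectors give P = [[-5, 2], [2, -1]] with P⁻¹ = [[-1, -2], [-2, -5]], and B = P·diag(3, -3)·P⁻¹.
Then B⁷ = P·diag(2187, -2187)·P⁻¹ = [[-10935, -4374], [4374, 2187]] · [[-1, -2], [-2, -5]] = [[19683, 43740], [-8748, -19683]].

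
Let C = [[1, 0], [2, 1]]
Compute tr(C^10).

C = I + N where N = [[0, 0], [2, 0]] is strictly lower-triangular, so N^2 = 0.
(I + N)^10 = I + 10·N = [[1, 0], [20, 1]].

2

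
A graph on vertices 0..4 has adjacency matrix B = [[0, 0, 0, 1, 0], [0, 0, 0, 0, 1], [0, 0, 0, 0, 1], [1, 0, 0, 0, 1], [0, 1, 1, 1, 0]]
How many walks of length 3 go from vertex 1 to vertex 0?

The number of length-3 walks from vertex 1 to vertex 0 is entry (1,0) of B³, where B is the adjacency matrix.
B² = [[1, 0, 0, 0, 1], [0, 1, 1, 1, 0], [0, 1, 1, 1, 0], [0, 1, 1, 2, 0], [1, 0, 0, 0, 3]]
B³ = [[0, 1, 1, 2, 0], [1, 0, 0, 0, 3], [1, 0, 0, 0, 3], [2, 0, 0, 0, 4], [0, 3, 3, 4, 0]]

1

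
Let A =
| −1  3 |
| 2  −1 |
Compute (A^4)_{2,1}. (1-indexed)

A^2 = [[7, −6], [−4, 7]]
A^3 = [[−19, 27], [18, −19]]
A^4 = [[73, −84], [−56, 73]]

−56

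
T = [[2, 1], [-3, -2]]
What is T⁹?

[[2, 1], [-3, -2]]

T² = I (check: tr T = 0 and det T = -1), so T⁹ = T since 9 is odd.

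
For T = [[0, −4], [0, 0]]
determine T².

[[0, 0], [0, 0]]

T is strictly triangular, hence nilpotent: T² = 0, so T² = 0.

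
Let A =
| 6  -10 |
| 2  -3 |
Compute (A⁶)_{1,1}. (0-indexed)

tr A = 3 and det A = 2, so the characteristic polynomial is λ² − (3)λ + (2) with roots 2 and 1.
Eigenvectors give P = [[5, 2], [2, 1]] with P⁻¹ = [[1, -2], [-2, 5]], and A = P·diag(2, 1)·P⁻¹.
Then A⁶ = P·diag(64, 1)·P⁻¹ = [[320, 2], [128, 1]] · [[1, -2], [-2, 5]] = [[316, -630], [126, -251]].

-251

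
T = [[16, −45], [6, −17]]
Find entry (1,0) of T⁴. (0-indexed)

−30

tr T = −1 and det T = −2, so the characteristic polynomial is λ² − (−1)λ + (−2) with roots −2 and 1.
Eigenvectors give P = [[−5, 3], [−2, 1]] with P⁻¹ = [[1, −3], [2, −5]], and T = P·diag(−2, 1)·P⁻¹.
Then T⁴ = P·diag(16, 1)·P⁻¹ = [[−80, 3], [−32, 1]] · [[1, −3], [2, −5]] = [[−74, 225], [−30, 91]].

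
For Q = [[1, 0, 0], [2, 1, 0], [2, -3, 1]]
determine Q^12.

[[1, 0, 0], [24, 1, 0], [-372, -36, 1]]

Q = I + N where N = [[0, 0, 0], [2, 0, 0], [2, -3, 0]] is strictly lower-triangular, so N^3 = 0.
(I + N)^12 = I + 12·N + 66·N^2 = [[1, 0, 0], [24, 1, 0], [-372, -36, 1]].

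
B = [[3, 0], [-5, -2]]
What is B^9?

[[19683, 0], [-20195, -512]]

tr B = 1 and det B = -6, so the characteristic polynomial is λ² − (1)λ + (-6) with roots -2 and 3.
Eigenvectors give P = [[0, -1], [1, 1]] with P⁻¹ = [[1, 1], [-1, 0]], and B = P·diag(-2, 3)·P⁻¹.
Then B^9 = P·diag(-512, 19683)·P⁻¹ = [[0, -19683], [-512, 19683]] · [[1, 1], [-1, 0]] = [[19683, 0], [-20195, -512]].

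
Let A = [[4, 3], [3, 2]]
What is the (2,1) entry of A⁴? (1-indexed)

A² = [[25, 18], [18, 13]]
A³ = [[154, 111], [111, 80]]
A⁴ = [[949, 684], [684, 493]]

684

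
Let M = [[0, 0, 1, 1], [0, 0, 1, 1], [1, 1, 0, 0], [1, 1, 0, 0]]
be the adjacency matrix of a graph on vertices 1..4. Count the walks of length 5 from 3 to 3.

0

The number of length-5 walks from vertex 3 to vertex 3 is entry (3,3) of M⁵, where M is the adjacency matrix.
M² = [[2, 2, 0, 0], [2, 2, 0, 0], [0, 0, 2, 2], [0, 0, 2, 2]]
M³ = [[0, 0, 4, 4], [0, 0, 4, 4], [4, 4, 0, 0], [4, 4, 0, 0]]
M⁴ = [[8, 8, 0, 0], [8, 8, 0, 0], [0, 0, 8, 8], [0, 0, 8, 8]]
M⁵ = [[0, 0, 16, 16], [0, 0, 16, 16], [16, 16, 0, 0], [16, 16, 0, 0]]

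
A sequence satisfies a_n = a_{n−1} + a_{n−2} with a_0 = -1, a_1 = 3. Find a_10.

With companion matrix M = [[1, 1], [1, 0]], [a_n, a_{n−1}]ᵀ = M·[a_{n−1}, a_{n−2}]ᵀ, so [a_10, a_9]ᵀ = M^9·[a_1, a_0]ᵀ.
M^9 = [[55, 34], [34, 21]], giving [a_10, a_9]ᵀ = [[131], [81]].

131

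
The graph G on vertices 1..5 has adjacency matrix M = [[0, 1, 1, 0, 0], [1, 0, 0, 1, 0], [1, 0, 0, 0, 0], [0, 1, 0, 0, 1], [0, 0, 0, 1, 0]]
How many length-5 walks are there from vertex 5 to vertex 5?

The number of length-5 walks from vertex 5 to vertex 5 is entry (5,5) of M⁵, where M is the adjacency matrix.
M² = [[2, 0, 0, 1, 0], [0, 2, 1, 0, 1], [0, 1, 1, 0, 0], [1, 0, 0, 2, 0], [0, 1, 0, 0, 1]]
M³ = [[0, 3, 2, 0, 1], [3, 0, 0, 3, 0], [2, 0, 0, 1, 0], [0, 3, 1, 0, 2], [1, 0, 0, 2, 0]]
M⁴ = [[5, 0, 0, 4, 0], [0, 6, 3, 0, 3], [0, 3, 2, 0, 1], [4, 0, 0, 5, 0], [0, 3, 1, 0, 2]]
M⁵ = [[0, 9, 5, 0, 4], [9, 0, 0, 9, 0], [5, 0, 0, 4, 0], [0, 9, 4, 0, 5], [4, 0, 0, 5, 0]]

0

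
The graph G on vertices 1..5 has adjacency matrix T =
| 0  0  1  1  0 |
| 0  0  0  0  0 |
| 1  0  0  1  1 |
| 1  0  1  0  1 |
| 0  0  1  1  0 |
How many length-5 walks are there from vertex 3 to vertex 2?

0

The number of length-5 walks from vertex 3 to vertex 2 is entry (3,2) of T⁵, where T is the adjacency matrix.
T² = [[2, 0, 1, 1, 2], [0, 0, 0, 0, 0], [1, 0, 3, 2, 1], [1, 0, 2, 3, 1], [2, 0, 1, 1, 2]]
T³ = [[2, 0, 5, 5, 2], [0, 0, 0, 0, 0], [5, 0, 4, 5, 5], [5, 0, 5, 4, 5], [2, 0, 5, 5, 2]]
T⁴ = [[10, 0, 9, 9, 10], [0, 0, 0, 0, 0], [9, 0, 15, 14, 9], [9, 0, 14, 15, 9], [10, 0, 9, 9, 10]]
T⁵ = [[18, 0, 29, 29, 18], [0, 0, 0, 0, 0], [29, 0, 32, 33, 29], [29, 0, 33, 32, 29], [18, 0, 29, 29, 18]]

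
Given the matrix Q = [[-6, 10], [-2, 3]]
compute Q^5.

[[-156, 310], [-62, 123]]

tr Q = -3 and det Q = 2, so the characteristic polynomial is λ² − (-3)λ + (2) with roots -2 and -1.
Eigenvectors give P = [[-5, -2], [-2, -1]] with P⁻¹ = [[-1, 2], [2, -5]], and Q = P·diag(-2, -1)·P⁻¹.
Then Q^5 = P·diag(-32, -1)·P⁻¹ = [[160, 2], [64, 1]] · [[-1, 2], [2, -5]] = [[-156, 310], [-62, 123]].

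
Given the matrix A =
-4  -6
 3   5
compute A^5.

[[-34, -66], [33, 65]]

tr A = 1 and det A = -2, so the characteristic polynomial is λ² − (1)λ + (-2) with roots -1 and 2.
Eigenvectors give P = [[-2, -1], [1, 1]] with P⁻¹ = [[-1, -1], [1, 2]], and A = P·diag(-1, 2)·P⁻¹.
Then A^5 = P·diag(-1, 32)·P⁻¹ = [[2, -32], [-1, 32]] · [[-1, -1], [1, 2]] = [[-34, -66], [33, 65]].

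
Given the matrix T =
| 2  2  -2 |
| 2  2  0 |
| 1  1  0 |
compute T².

[[6, 6, -4], [8, 8, -4], [4, 4, -2]]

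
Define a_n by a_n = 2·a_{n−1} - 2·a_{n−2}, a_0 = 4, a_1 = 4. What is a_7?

32

With companion matrix A = [[2, -2], [1, 0]], [a_n, a_{n−1}]ᵀ = A·[a_{n−1}, a_{n−2}]ᵀ, so [a_7, a_6]ᵀ = A⁶·[a_1, a_0]ᵀ.
A⁶ = [[-8, 16], [-8, 8]], giving [a_7, a_6]ᵀ = [[32], [0]].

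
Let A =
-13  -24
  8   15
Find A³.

[[-85, -168], [56, 111]]

tr A = 2 and det A = -3, so the characteristic polynomial is λ² − (2)λ + (-3) with roots -1 and 3.
Eigenvectors give P = [[-2, 3], [1, -2]] with P⁻¹ = [[-2, -3], [-1, -2]], and A = P·diag(-1, 3)·P⁻¹.
Then A³ = P·diag(-1, 27)·P⁻¹ = [[2, 81], [-1, -54]] · [[-2, -3], [-1, -2]] = [[-85, -168], [56, 111]].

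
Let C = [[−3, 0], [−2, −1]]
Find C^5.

[[−243, 0], [−242, −1]]

tr C = −4 and det C = 3, so the characteristic polynomial is λ² − (−4)λ + (3) with roots −3 and −1.
Eigenvectors give P = [[1, 0], [1, 1]] with P⁻¹ = [[1, 0], [−1, 1]], and C = P·diag(−3, −1)·P⁻¹.
Then C^5 = P·diag(−243, −1)·P⁻¹ = [[−243, 0], [−243, −1]] · [[1, 0], [−1, 1]] = [[−243, 0], [−242, −1]].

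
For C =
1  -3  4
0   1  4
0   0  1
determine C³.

C = I + N where N = [[0, -3, 4], [0, 0, 4], [0, 0, 0]] is strictly upper-triangular, so N³ = 0.
(I + N)³ = I + 3·N + 3·N² = [[1, -9, -24], [0, 1, 12], [0, 0, 1]].

[[1, -9, -24], [0, 1, 12], [0, 0, 1]]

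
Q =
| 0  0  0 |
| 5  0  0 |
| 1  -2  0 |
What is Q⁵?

[[0, 0, 0], [0, 0, 0], [0, 0, 0]]

Q is strictly triangular, hence nilpotent: Q³ = 0, so Q⁵ = 0.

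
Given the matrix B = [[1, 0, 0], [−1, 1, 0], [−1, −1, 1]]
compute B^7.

B = I + N where N = [[0, 0, 0], [−1, 0, 0], [−1, −1, 0]] is strictly lower-triangular, so N^3 = 0.
(I + N)^7 = I + 7·N + 21·N^2 = [[1, 0, 0], [−7, 1, 0], [14, −7, 1]].

[[1, 0, 0], [−7, 1, 0], [14, −7, 1]]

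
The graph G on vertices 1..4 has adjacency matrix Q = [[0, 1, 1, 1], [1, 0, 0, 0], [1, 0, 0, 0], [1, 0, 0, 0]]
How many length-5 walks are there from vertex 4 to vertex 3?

0

The number of length-5 walks from vertex 4 to vertex 3 is entry (4,3) of Q⁵, where Q is the adjacency matrix.
Q² = [[3, 0, 0, 0], [0, 1, 1, 1], [0, 1, 1, 1], [0, 1, 1, 1]]
Q³ = [[0, 3, 3, 3], [3, 0, 0, 0], [3, 0, 0, 0], [3, 0, 0, 0]]
Q⁴ = [[9, 0, 0, 0], [0, 3, 3, 3], [0, 3, 3, 3], [0, 3, 3, 3]]
Q⁵ = [[0, 9, 9, 9], [9, 0, 0, 0], [9, 0, 0, 0], [9, 0, 0, 0]]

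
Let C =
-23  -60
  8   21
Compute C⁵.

[[-1463, -3660], [488, 1221]]

tr C = -2 and det C = -3, so the characteristic polynomial is λ² − (-2)λ + (-3) with roots -3 and 1.
Eigenvectors give P = [[-3, -5], [1, 2]] with P⁻¹ = [[-2, -5], [1, 3]], and C = P·diag(-3, 1)·P⁻¹.
Then C⁵ = P·diag(-243, 1)·P⁻¹ = [[729, -5], [-243, 2]] · [[-2, -5], [1, 3]] = [[-1463, -3660], [488, 1221]].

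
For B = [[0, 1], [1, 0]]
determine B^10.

B² = I (check: tr B = 0 and det B = -1), so B^10 = I since 10 is even.

[[1, 0], [0, 1]]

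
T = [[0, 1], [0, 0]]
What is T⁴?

[[0, 0], [0, 0]]

T is strictly triangular, hence nilpotent: T² = 0, so T⁴ = 0.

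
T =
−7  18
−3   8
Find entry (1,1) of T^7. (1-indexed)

−259

tr T = 1 and det T = −2, so the characteristic polynomial is λ² − (1)λ + (−2) with roots 2 and −1.
Eigenvectors give P = [[2, 3], [1, 1]] with P⁻¹ = [[−1, 3], [1, −2]], and T = P·diag(2, −1)·P⁻¹.
Then T^7 = P·diag(128, −1)·P⁻¹ = [[256, −3], [128, −1]] · [[−1, 3], [1, −2]] = [[−259, 774], [−129, 386]].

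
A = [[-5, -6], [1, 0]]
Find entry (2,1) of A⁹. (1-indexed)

tr A = -5 and det A = 6, so the characteristic polynomial is λ² − (-5)λ + (6) with roots -2 and -3.
Eigenvectors give P = [[2, 3], [-1, -1]] with P⁻¹ = [[-1, -3], [1, 2]], and A = P·diag(-2, -3)·P⁻¹.
Then A⁹ = P·diag(-512, -19683)·P⁻¹ = [[-1024, -59049], [512, 19683]] · [[-1, -3], [1, 2]] = [[-58025, -115026], [19171, 37830]].

19171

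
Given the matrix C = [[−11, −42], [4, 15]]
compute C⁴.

[[−479, −1680], [160, 561]]

tr C = 4 and det C = 3, so the characteristic polynomial is λ² − (4)λ + (3) with roots 1 and 3.
Eigenvectors give P = [[7, −3], [−2, 1]] with P⁻¹ = [[1, 3], [2, 7]], and C = P·diag(1, 3)·P⁻¹.
Then C⁴ = P·diag(1, 81)·P⁻¹ = [[7, −243], [−2, 81]] · [[1, 3], [2, 7]] = [[−479, −1680], [160, 561]].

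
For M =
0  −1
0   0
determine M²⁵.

[[0, 0], [0, 0]]

M is strictly triangular, hence nilpotent: M² = 0, so M²⁵ = 0.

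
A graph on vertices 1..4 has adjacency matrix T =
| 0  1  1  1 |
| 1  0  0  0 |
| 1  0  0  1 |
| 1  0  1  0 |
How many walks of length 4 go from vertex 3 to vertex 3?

7

The number of length-4 walks from vertex 3 to vertex 3 is entry (3,3) of T⁴, where T is the adjacency matrix.
T² = [[3, 0, 1, 1], [0, 1, 1, 1], [1, 1, 2, 1], [1, 1, 1, 2]]
T³ = [[2, 3, 4, 4], [3, 0, 1, 1], [4, 1, 2, 3], [4, 1, 3, 2]]
T⁴ = [[11, 2, 6, 6], [2, 3, 4, 4], [6, 4, 7, 6], [6, 4, 6, 7]]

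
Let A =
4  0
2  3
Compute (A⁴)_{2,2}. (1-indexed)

A² = [[16, 0], [14, 9]]
A³ = [[64, 0], [74, 27]]
A⁴ = [[256, 0], [350, 81]]

81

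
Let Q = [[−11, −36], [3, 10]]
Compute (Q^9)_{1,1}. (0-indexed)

1540

tr Q = −1 and det Q = −2, so the characteristic polynomial is λ² − (−1)λ + (−2) with roots −2 and 1.
Eigenvectors give P = [[4, −3], [−1, 1]] with P⁻¹ = [[1, 3], [1, 4]], and Q = P·diag(−2, 1)·P⁻¹.
Then Q^9 = P·diag(−512, 1)·P⁻¹ = [[−2048, −3], [512, 1]] · [[1, 3], [1, 4]] = [[−2051, −6156], [513, 1540]].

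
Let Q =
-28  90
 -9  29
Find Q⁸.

tr Q = 1 and det Q = -2, so the characteristic polynomial is λ² − (1)λ + (-2) with roots 2 and -1.
Eigenvectors give P = [[3, 10], [1, 3]] with P⁻¹ = [[-3, 10], [1, -3]], and Q = P·diag(2, -1)·P⁻¹.
Then Q⁸ = P·diag(256, 1)·P⁻¹ = [[768, 10], [256, 3]] · [[-3, 10], [1, -3]] = [[-2294, 7650], [-765, 2551]].

[[-2294, 7650], [-765, 2551]]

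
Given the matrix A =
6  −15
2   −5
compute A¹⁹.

[[6, −15], [2, −5]]

A² = A (a projection; rank 1, trace 1), so A¹⁹ = A.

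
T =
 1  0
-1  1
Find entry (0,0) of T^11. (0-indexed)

T = I + N where N = [[0, 0], [-1, 0]] is strictly lower-triangular, so N^2 = 0.
(I + N)^11 = I + 11·N = [[1, 0], [-11, 1]].

1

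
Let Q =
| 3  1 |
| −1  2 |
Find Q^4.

Q^2 = [[8, 5], [−5, 3]]
Q^3 = [[19, 18], [−18, 1]]
Q^4 = [[39, 55], [−55, −16]]

[[39, 55], [−55, −16]]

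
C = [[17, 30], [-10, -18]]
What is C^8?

tr C = -1 and det C = -6, so the characteristic polynomial is λ² − (-1)λ + (-6) with roots 2 and -3.
Eigenvectors give P = [[-2, -3], [1, 2]] with P⁻¹ = [[-2, -3], [1, 2]], and C = P·diag(2, -3)·P⁻¹.
Then C^8 = P·diag(256, 6561)·P⁻¹ = [[-512, -19683], [256, 13122]] · [[-2, -3], [1, 2]] = [[-18659, -37830], [12610, 25476]].

[[-18659, -37830], [12610, 25476]]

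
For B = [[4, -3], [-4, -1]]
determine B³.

B² = [[28, -9], [-12, 13]]
B³ = [[148, -75], [-100, 23]]

[[148, -75], [-100, 23]]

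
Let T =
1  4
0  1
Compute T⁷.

[[1, 28], [0, 1]]

T = I + N where N = [[0, 4], [0, 0]] is strictly upper-triangular, so N² = 0.
(I + N)⁷ = I + 7·N = [[1, 28], [0, 1]].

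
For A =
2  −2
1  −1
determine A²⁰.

[[2, −2], [1, −1]]

A² = A (a projection; rank 1, trace 1), so A²⁰ = A.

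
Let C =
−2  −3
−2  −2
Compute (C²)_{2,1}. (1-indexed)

8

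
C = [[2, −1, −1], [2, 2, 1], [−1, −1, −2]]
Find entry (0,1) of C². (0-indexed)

−3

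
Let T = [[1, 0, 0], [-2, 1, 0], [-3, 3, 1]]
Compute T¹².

[[1, 0, 0], [-24, 1, 0], [-432, 36, 1]]

T = I + N where N = [[0, 0, 0], [-2, 0, 0], [-3, 3, 0]] is strictly lower-triangular, so N³ = 0.
(I + N)¹² = I + 12·N + 66·N² = [[1, 0, 0], [-24, 1, 0], [-432, 36, 1]].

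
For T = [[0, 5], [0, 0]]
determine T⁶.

[[0, 0], [0, 0]]

T is strictly triangular, hence nilpotent: T² = 0, so T⁶ = 0.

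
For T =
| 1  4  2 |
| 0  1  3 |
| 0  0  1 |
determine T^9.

[[1, 36, 450], [0, 1, 27], [0, 0, 1]]

T = I + N where N = [[0, 4, 2], [0, 0, 3], [0, 0, 0]] is strictly upper-triangular, so N^3 = 0.
(I + N)^9 = I + 9·N + 36·N^2 = [[1, 36, 450], [0, 1, 27], [0, 0, 1]].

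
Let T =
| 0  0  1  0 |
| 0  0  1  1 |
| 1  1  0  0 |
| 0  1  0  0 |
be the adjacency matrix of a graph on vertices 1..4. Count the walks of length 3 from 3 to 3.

0

The number of length-3 walks from vertex 3 to vertex 3 is entry (3,3) of T³, where T is the adjacency matrix.
T² = [[1, 1, 0, 0], [1, 2, 0, 0], [0, 0, 2, 1], [0, 0, 1, 1]]
T³ = [[0, 0, 2, 1], [0, 0, 3, 2], [2, 3, 0, 0], [1, 2, 0, 0]]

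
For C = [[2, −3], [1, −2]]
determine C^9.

C² = I (check: tr C = 0 and det C = −1), so C^9 = C since 9 is odd.

[[2, −3], [1, −2]]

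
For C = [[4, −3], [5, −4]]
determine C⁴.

[[1, 0], [0, 1]]

C² = I (check: tr C = 0 and det C = −1), so C⁴ = I since 4 is even.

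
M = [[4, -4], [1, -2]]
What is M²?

[[12, -8], [2, 0]]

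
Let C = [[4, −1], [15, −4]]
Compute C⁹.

[[4, −1], [15, −4]]

C² = I (check: tr C = 0 and det C = −1), so C⁹ = C since 9 is odd.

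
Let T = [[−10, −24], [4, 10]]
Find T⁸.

[[256, 0], [0, 256]]

tr T = 0 and det T = −4, so the characteristic polynomial is λ² − (0)λ + (−4) with roots 2 and −2.
Eigenvectors give P = [[−2, −3], [1, 1]] with P⁻¹ = [[1, 3], [−1, −2]], and T = P·diag(2, −2)·P⁻¹.
Then T⁸ = P·diag(256, 256)·P⁻¹ = [[−512, −768], [256, 256]] · [[1, 3], [−1, −2]] = [[256, 0], [0, 256]].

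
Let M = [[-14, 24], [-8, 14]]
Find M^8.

tr M = 0 and det M = -4, so the characteristic polynomial is λ² − (0)λ + (-4) with roots 2 and -2.
Eigenvectors give P = [[-3, 2], [-2, 1]] with P⁻¹ = [[1, -2], [2, -3]], and M = P·diag(2, -2)·P⁻¹.
Then M^8 = P·diag(256, 256)·P⁻¹ = [[-768, 512], [-512, 256]] · [[1, -2], [2, -3]] = [[256, 0], [0, 256]].

[[256, 0], [0, 256]]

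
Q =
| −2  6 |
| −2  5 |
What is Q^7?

tr Q = 3 and det Q = 2, so the characteristic polynomial is λ² − (3)λ + (2) with roots 1 and 2.
Eigenvectors give P = [[2, −3], [1, −2]] with P⁻¹ = [[2, −3], [1, −2]], and Q = P·diag(1, 2)·P⁻¹.
Then Q^7 = P·diag(1, 128)·P⁻¹ = [[2, −384], [1, −256]] · [[2, −3], [1, −2]] = [[−380, 762], [−254, 509]].

[[−380, 762], [−254, 509]]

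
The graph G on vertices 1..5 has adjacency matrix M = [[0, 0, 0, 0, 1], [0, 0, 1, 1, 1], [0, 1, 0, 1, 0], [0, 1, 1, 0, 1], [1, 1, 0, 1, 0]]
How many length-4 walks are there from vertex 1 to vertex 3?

2

The number of length-4 walks from vertex 1 to vertex 3 is entry (1,3) of M⁴, where M is the adjacency matrix.
M² = [[1, 1, 0, 1, 0], [1, 3, 1, 2, 1], [0, 1, 2, 1, 2], [1, 2, 1, 3, 1], [0, 1, 2, 1, 3]]
M³ = [[0, 1, 2, 1, 3], [1, 4, 5, 5, 6], [2, 5, 2, 5, 2], [1, 5, 5, 4, 6], [3, 6, 2, 6, 2]]
M⁴ = [[3, 6, 2, 6, 2], [6, 16, 9, 15, 10], [2, 9, 10, 9, 12], [6, 15, 9, 16, 10], [2, 10, 12, 10, 15]]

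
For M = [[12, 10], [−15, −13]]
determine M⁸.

tr M = −1 and det M = −6, so the characteristic polynomial is λ² − (−1)λ + (−6) with roots 2 and −3.
Eigenvectors give P = [[−1, −2], [1, 3]] with P⁻¹ = [[−3, −2], [1, 1]], and M = P·diag(2, −3)·P⁻¹.
Then M⁸ = P·diag(256, 6561)·P⁻¹ = [[−256, −13122], [256, 19683]] · [[−3, −2], [1, 1]] = [[−12354, −12610], [18915, 19171]].

[[−12354, −12610], [18915, 19171]]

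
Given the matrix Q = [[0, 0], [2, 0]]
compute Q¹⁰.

[[0, 0], [0, 0]]

Q is strictly triangular, hence nilpotent: Q² = 0, so Q¹⁰ = 0.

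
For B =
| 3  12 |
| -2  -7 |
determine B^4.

tr B = -4 and det B = 3, so the characteristic polynomial is λ² − (-4)λ + (3) with roots -3 and -1.
Eigenvectors give P = [[-2, 3], [1, -1]] with P⁻¹ = [[1, 3], [1, 2]], and B = P·diag(-3, -1)·P⁻¹.
Then B^4 = P·diag(81, 1)·P⁻¹ = [[-162, 3], [81, -1]] · [[1, 3], [1, 2]] = [[-159, -480], [80, 241]].

[[-159, -480], [80, 241]]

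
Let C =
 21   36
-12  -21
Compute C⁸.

tr C = 0 and det C = -9, so the characteristic polynomial is λ² − (0)λ + (-9) with roots 3 and -3.
Eigenvectors give P = [[2, -3], [-1, 2]] with P⁻¹ = [[2, 3], [1, 2]], and C = P·diag(3, -3)·P⁻¹.
Then C⁸ = P·diag(6561, 6561)·P⁻¹ = [[13122, -19683], [-6561, 13122]] · [[2, 3], [1, 2]] = [[6561, 0], [0, 6561]].

[[6561, 0], [0, 6561]]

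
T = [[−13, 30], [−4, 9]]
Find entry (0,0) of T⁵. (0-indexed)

tr T = −4 and det T = 3, so the characteristic polynomial is λ² − (−4)λ + (3) with roots −3 and −1.
Eigenvectors give P = [[3, 5], [1, 2]] with P⁻¹ = [[2, −5], [−1, 3]], and T = P·diag(−3, −1)·P⁻¹.
Then T⁵ = P·diag(−243, −1)·P⁻¹ = [[−729, −5], [−243, −2]] · [[2, −5], [−1, 3]] = [[−1453, 3630], [−484, 1209]].

−1453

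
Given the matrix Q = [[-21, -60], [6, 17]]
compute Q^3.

tr Q = -4 and det Q = 3, so the characteristic polynomial is λ² − (-4)λ + (3) with roots -3 and -1.
Eigenvectors give P = [[10, -3], [-3, 1]] with P⁻¹ = [[1, 3], [3, 10]], and Q = P·diag(-3, -1)·P⁻¹.
Then Q^3 = P·diag(-27, -1)·P⁻¹ = [[-270, 3], [81, -1]] · [[1, 3], [3, 10]] = [[-261, -780], [78, 233]].

[[-261, -780], [78, 233]]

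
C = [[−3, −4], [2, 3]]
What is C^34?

C² = I (check: tr C = 0 and det C = −1), so C^34 = I since 34 is even.

[[1, 0], [0, 1]]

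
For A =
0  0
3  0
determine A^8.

A is strictly triangular, hence nilpotent: A^2 = 0, so A^8 = 0.

[[0, 0], [0, 0]]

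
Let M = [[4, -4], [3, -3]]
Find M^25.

[[4, -4], [3, -3]]

M² = M (a projection; rank 1, trace 1), so M^25 = M.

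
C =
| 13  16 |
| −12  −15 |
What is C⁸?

tr C = −2 and det C = −3, so the characteristic polynomial is λ² − (−2)λ + (−3) with roots −3 and 1.
Eigenvectors give P = [[−1, −4], [1, 3]] with P⁻¹ = [[3, 4], [−1, −1]], and C = P·diag(−3, 1)·P⁻¹.
Then C⁸ = P·diag(6561, 1)·P⁻¹ = [[−6561, −4], [6561, 3]] · [[3, 4], [−1, −1]] = [[−19679, −26240], [19680, 26241]].

[[−19679, −26240], [19680, 26241]]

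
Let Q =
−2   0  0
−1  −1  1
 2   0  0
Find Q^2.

[[4, 0, 0], [5, 1, −1], [−4, 0, 0]]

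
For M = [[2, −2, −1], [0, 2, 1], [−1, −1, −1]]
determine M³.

M² = [[5, −7, −3], [−1, 3, 1], [−1, 1, 1]]
M³ = [[13, −21, −9], [−3, 7, 3], [−3, 3, 1]]

[[13, −21, −9], [−3, 7, 3], [−3, 3, 1]]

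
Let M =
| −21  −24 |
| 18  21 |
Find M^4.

tr M = 0 and det M = −9, so the characteristic polynomial is λ² − (0)λ + (−9) with roots −3 and 3.
Eigenvectors give P = [[4, −1], [−3, 1]] with P⁻¹ = [[1, 1], [3, 4]], and M = P·diag(−3, 3)·P⁻¹.
Then M^4 = P·diag(81, 81)·P⁻¹ = [[324, −81], [−243, 81]] · [[1, 1], [3, 4]] = [[81, 0], [0, 81]].

[[81, 0], [0, 81]]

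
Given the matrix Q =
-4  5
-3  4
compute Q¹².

Q² = I (check: tr Q = 0 and det Q = -1), so Q¹² = I since 12 is even.

[[1, 0], [0, 1]]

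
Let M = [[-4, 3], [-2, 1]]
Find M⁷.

tr M = -3 and det M = 2, so the characteristic polynomial is λ² − (-3)λ + (2) with roots -2 and -1.
Eigenvectors give P = [[3, 1], [2, 1]] with P⁻¹ = [[1, -1], [-2, 3]], and M = P·diag(-2, -1)·P⁻¹.
Then M⁷ = P·diag(-128, -1)·P⁻¹ = [[-384, -1], [-256, -1]] · [[1, -1], [-2, 3]] = [[-382, 381], [-254, 253]].

[[-382, 381], [-254, 253]]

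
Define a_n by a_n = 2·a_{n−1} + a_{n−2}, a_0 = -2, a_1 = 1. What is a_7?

With companion matrix B = [[2, 1], [1, 0]], [a_n, a_{n−1}]ᵀ = B·[a_{n−1}, a_{n−2}]ᵀ, so [a_7, a_6]ᵀ = B^6·[a_1, a_0]ᵀ.
B^6 = [[169, 70], [70, 29]], giving [a_7, a_6]ᵀ = [[29], [12]].

29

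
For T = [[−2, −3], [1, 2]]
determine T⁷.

T² = I (check: tr T = 0 and det T = −1), so T⁷ = T since 7 is odd.

[[−2, −3], [1, 2]]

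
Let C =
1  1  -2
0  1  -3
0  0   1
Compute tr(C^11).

3

C = I + N where N = [[0, 1, -2], [0, 0, -3], [0, 0, 0]] is strictly upper-triangular, so N^3 = 0.
(I + N)^11 = I + 11·N + 55·N^2 = [[1, 11, -187], [0, 1, -33], [0, 0, 1]].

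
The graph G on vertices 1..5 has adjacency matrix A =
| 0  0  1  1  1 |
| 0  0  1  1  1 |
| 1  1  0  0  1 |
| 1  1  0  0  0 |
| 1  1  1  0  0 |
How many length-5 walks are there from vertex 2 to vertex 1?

The number of length-5 walks from vertex 2 to vertex 1 is entry (2,1) of A^5, where A is the adjacency matrix.
A^2 = [[3, 3, 1, 0, 1], [3, 3, 1, 0, 1], [1, 1, 3, 2, 2], [0, 0, 2, 2, 2], [1, 1, 2, 2, 3]]
A^3 = [[2, 2, 7, 6, 7], [2, 2, 7, 6, 7], [7, 7, 4, 2, 5], [6, 6, 2, 0, 2], [7, 7, 5, 2, 4]]
A^4 = [[20, 20, 11, 4, 11], [20, 20, 11, 4, 11], [11, 11, 19, 14, 18], [4, 4, 14, 12, 14], [11, 11, 18, 14, 19]]
A^5 = [[26, 26, 51, 40, 51], [26, 26, 51, 40, 51], [51, 51, 40, 22, 41], [40, 40, 22, 8, 22], [51, 51, 41, 22, 40]]

26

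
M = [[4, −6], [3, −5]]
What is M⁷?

[[130, −258], [129, −257]]

tr M = −1 and det M = −2, so the characteristic polynomial is λ² − (−1)λ + (−2) with roots −2 and 1.
Eigenvectors give P = [[−1, 2], [−1, 1]] with P⁻¹ = [[1, −2], [1, −1]], and M = P·diag(−2, 1)·P⁻¹.
Then M⁷ = P·diag(−128, 1)·P⁻¹ = [[128, 2], [128, 1]] · [[1, −2], [1, −1]] = [[130, −258], [129, −257]].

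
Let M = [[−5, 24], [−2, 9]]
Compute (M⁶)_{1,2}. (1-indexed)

8736

tr M = 4 and det M = 3, so the characteristic polynomial is λ² − (4)λ + (3) with roots 3 and 1.
Eigenvectors give P = [[3, 4], [1, 1]] with P⁻¹ = [[−1, 4], [1, −3]], and M = P·diag(3, 1)·P⁻¹.
Then M⁶ = P·diag(729, 1)·P⁻¹ = [[2187, 4], [729, 1]] · [[−1, 4], [1, −3]] = [[−2183, 8736], [−728, 2913]].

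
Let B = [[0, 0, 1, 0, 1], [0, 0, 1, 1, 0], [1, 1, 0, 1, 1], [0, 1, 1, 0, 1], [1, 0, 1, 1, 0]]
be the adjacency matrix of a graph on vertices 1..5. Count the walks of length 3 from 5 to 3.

7

The number of length-3 walks from vertex 5 to vertex 3 is entry (5,3) of B³, where B is the adjacency matrix.
B² = [[2, 1, 1, 2, 1], [1, 2, 1, 1, 2], [1, 1, 4, 2, 2], [2, 1, 2, 3, 1], [1, 2, 2, 1, 3]]
B³ = [[2, 3, 6, 3, 5], [3, 2, 6, 5, 3], [6, 6, 6, 7, 7], [3, 5, 7, 4, 7], [5, 3, 7, 7, 4]]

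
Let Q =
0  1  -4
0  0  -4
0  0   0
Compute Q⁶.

[[0, 0, 0], [0, 0, 0], [0, 0, 0]]

Q is strictly triangular, hence nilpotent: Q³ = 0, so Q⁶ = 0.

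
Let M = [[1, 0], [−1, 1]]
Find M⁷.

[[1, 0], [−7, 1]]

M = I + N where N = [[0, 0], [−1, 0]] is strictly lower-triangular, so N² = 0.
(I + N)⁷ = I + 7·N = [[1, 0], [−7, 1]].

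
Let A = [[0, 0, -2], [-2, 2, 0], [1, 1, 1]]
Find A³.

A² = [[-2, -2, -2], [-4, 4, 4], [-1, 3, -1]]
A³ = [[2, -6, 2], [-4, 12, 12], [-7, 5, 1]]

[[2, -6, 2], [-4, 12, 12], [-7, 5, 1]]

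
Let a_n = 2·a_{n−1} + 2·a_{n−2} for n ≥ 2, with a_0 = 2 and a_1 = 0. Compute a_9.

With companion matrix C = [[2, 2], [1, 0]], [a_n, a_{n−1}]ᵀ = C·[a_{n−1}, a_{n−2}]ᵀ, so [a_9, a_8]ᵀ = C⁸·[a_1, a_0]ᵀ.
C⁸ = [[2448, 1792], [896, 656]], giving [a_9, a_8]ᵀ = [[3584], [1312]].

3584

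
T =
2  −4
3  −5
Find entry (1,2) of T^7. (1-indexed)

tr T = −3 and det T = 2, so the characteristic polynomial is λ² − (−3)λ + (2) with roots −1 and −2.
Eigenvectors give P = [[−4, 1], [−3, 1]] with P⁻¹ = [[−1, 1], [−3, 4]], and T = P·diag(−1, −2)·P⁻¹.
Then T^7 = P·diag(−1, −128)·P⁻¹ = [[4, −128], [3, −128]] · [[−1, 1], [−3, 4]] = [[380, −508], [381, −509]].

−508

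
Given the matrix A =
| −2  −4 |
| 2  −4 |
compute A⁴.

A² = [[−4, 24], [−12, 8]]
A³ = [[56, −80], [40, 16]]
A⁴ = [[−272, 96], [−48, −224]]

[[−272, 96], [−48, −224]]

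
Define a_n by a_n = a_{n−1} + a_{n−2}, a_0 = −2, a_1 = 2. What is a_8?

16

With companion matrix T = [[1, 1], [1, 0]], [a_n, a_{n−1}]ᵀ = T·[a_{n−1}, a_{n−2}]ᵀ, so [a_8, a_7]ᵀ = T⁷·[a_1, a_0]ᵀ.
T⁷ = [[21, 13], [13, 8]], giving [a_8, a_7]ᵀ = [[16], [10]].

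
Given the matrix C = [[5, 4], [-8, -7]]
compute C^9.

[[19685, 19684], [-39368, -39367]]

tr C = -2 and det C = -3, so the characteristic polynomial is λ² − (-2)λ + (-3) with roots 1 and -3.
Eigenvectors give P = [[-1, -1], [1, 2]] with P⁻¹ = [[-2, -1], [1, 1]], and C = P·diag(1, -3)·P⁻¹.
Then C^9 = P·diag(1, -19683)·P⁻¹ = [[-1, 19683], [1, -39366]] · [[-2, -1], [1, 1]] = [[19685, 19684], [-39368, -39367]].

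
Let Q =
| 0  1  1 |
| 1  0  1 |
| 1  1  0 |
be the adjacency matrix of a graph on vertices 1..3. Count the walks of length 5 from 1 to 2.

11

The number of length-5 walks from vertex 1 to vertex 2 is entry (1,2) of Q^5, where Q is the adjacency matrix.
Q^2 = [[2, 1, 1], [1, 2, 1], [1, 1, 2]]
Q^3 = [[2, 3, 3], [3, 2, 3], [3, 3, 2]]
Q^4 = [[6, 5, 5], [5, 6, 5], [5, 5, 6]]
Q^5 = [[10, 11, 11], [11, 10, 11], [11, 11, 10]]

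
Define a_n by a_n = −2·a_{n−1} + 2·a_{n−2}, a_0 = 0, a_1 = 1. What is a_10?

With companion matrix T = [[−2, 2], [1, 0]], [a_n, a_{n−1}]ᵀ = T·[a_{n−1}, a_{n−2}]ᵀ, so [a_10, a_9]ᵀ = T⁹·[a_1, a_0]ᵀ.
T⁹ = [[−6688, 4896], [2448, −1792]], giving [a_10, a_9]ᵀ = [[−6688], [2448]].

−6688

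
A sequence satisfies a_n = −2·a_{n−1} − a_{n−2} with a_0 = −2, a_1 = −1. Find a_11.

−31

With companion matrix M = [[−2, −1], [1, 0]], [a_n, a_{n−1}]ᵀ = M·[a_{n−1}, a_{n−2}]ᵀ, so [a_11, a_10]ᵀ = M^10·[a_1, a_0]ᵀ.
M^10 = [[11, 10], [−10, −9]], giving [a_11, a_10]ᵀ = [[−31], [28]].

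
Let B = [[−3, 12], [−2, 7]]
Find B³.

tr B = 4 and det B = 3, so the characteristic polynomial is λ² − (4)λ + (3) with roots 1 and 3.
Eigenvectors give P = [[3, −2], [1, −1]] with P⁻¹ = [[1, −2], [1, −3]], and B = P·diag(1, 3)·P⁻¹.
Then B³ = P·diag(1, 27)·P⁻¹ = [[3, −54], [1, −27]] · [[1, −2], [1, −3]] = [[−51, 156], [−26, 79]].

[[−51, 156], [−26, 79]]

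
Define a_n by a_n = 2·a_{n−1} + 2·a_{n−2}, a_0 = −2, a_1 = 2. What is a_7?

176

With companion matrix C = [[2, 2], [1, 0]], [a_n, a_{n−1}]ᵀ = C·[a_{n−1}, a_{n−2}]ᵀ, so [a_7, a_6]ᵀ = C⁶·[a_1, a_0]ᵀ.
C⁶ = [[328, 240], [120, 88]], giving [a_7, a_6]ᵀ = [[176], [64]].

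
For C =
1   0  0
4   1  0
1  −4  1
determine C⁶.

[[1, 0, 0], [24, 1, 0], [−234, −24, 1]]

C = I + N where N = [[0, 0, 0], [4, 0, 0], [1, −4, 0]] is strictly lower-triangular, so N³ = 0.
(I + N)⁶ = I + 6·N + 15·N² = [[1, 0, 0], [24, 1, 0], [−234, −24, 1]].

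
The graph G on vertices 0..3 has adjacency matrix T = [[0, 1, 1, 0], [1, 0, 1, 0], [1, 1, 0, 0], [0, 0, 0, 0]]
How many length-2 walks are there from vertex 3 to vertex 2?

0

The number of length-2 walks from vertex 3 to vertex 2 is entry (3,2) of T², where T is the adjacency matrix.
T² = [[2, 1, 1, 0], [1, 2, 1, 0], [1, 1, 2, 0], [0, 0, 0, 0]]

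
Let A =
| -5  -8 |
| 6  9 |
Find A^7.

tr A = 4 and det A = 3, so the characteristic polynomial is λ² − (4)λ + (3) with roots 3 and 1.
Eigenvectors give P = [[-1, 4], [1, -3]] with P⁻¹ = [[3, 4], [1, 1]], and A = P·diag(3, 1)·P⁻¹.
Then A^7 = P·diag(2187, 1)·P⁻¹ = [[-2187, 4], [2187, -3]] · [[3, 4], [1, 1]] = [[-6557, -8744], [6558, 8745]].

[[-6557, -8744], [6558, 8745]]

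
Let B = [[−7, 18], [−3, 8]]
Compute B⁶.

tr B = 1 and det B = −2, so the characteristic polynomial is λ² − (1)λ + (−2) with roots 2 and −1.
Eigenvectors give P = [[−2, 3], [−1, 1]] with P⁻¹ = [[1, −3], [1, −2]], and B = P·diag(2, −1)·P⁻¹.
Then B⁶ = P·diag(64, 1)·P⁻¹ = [[−128, 3], [−64, 1]] · [[1, −3], [1, −2]] = [[−125, 378], [−63, 190]].

[[−125, 378], [−63, 190]]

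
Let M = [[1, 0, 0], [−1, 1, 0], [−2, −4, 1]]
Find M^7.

[[1, 0, 0], [−7, 1, 0], [70, −28, 1]]

M = I + N where N = [[0, 0, 0], [−1, 0, 0], [−2, −4, 0]] is strictly lower-triangular, so N^3 = 0.
(I + N)^7 = I + 7·N + 21·N^2 = [[1, 0, 0], [−7, 1, 0], [70, −28, 1]].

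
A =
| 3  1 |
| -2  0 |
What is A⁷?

[[255, 127], [-254, -126]]

tr A = 3 and det A = 2, so the characteristic polynomial is λ² − (3)λ + (2) with roots 2 and 1.
Eigenvectors give P = [[-1, -1], [1, 2]] with P⁻¹ = [[-2, -1], [1, 1]], and A = P·diag(2, 1)·P⁻¹.
Then A⁷ = P·diag(128, 1)·P⁻¹ = [[-128, -1], [128, 2]] · [[-2, -1], [1, 1]] = [[255, 127], [-254, -126]].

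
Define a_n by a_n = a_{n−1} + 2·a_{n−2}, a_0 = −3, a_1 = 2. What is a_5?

With companion matrix A = [[1, 2], [1, 0]], [a_n, a_{n−1}]ᵀ = A·[a_{n−1}, a_{n−2}]ᵀ, so [a_5, a_4]ᵀ = A⁴·[a_1, a_0]ᵀ.
A⁴ = [[11, 10], [5, 6]], giving [a_5, a_4]ᵀ = [[−8], [−8]].

−8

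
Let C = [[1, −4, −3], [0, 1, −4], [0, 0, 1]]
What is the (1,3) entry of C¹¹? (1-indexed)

847

C = I + N where N = [[0, −4, −3], [0, 0, −4], [0, 0, 0]] is strictly upper-triangular, so N³ = 0.
(I + N)¹¹ = I + 11·N + 55·N² = [[1, −44, 847], [0, 1, −44], [0, 0, 1]].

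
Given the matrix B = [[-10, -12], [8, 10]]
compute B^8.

tr B = 0 and det B = -4, so the characteristic polynomial is λ² − (0)λ + (-4) with roots -2 and 2.
Eigenvectors give P = [[-3, 1], [2, -1]] with P⁻¹ = [[-1, -1], [-2, -3]], and B = P·diag(-2, 2)·P⁻¹.
Then B^8 = P·diag(256, 256)·P⁻¹ = [[-768, 256], [512, -256]] · [[-1, -1], [-2, -3]] = [[256, 0], [0, 256]].

[[256, 0], [0, 256]]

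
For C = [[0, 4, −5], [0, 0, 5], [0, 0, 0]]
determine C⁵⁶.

C is strictly triangular, hence nilpotent: C³ = 0, so C⁵⁶ = 0.

[[0, 0, 0], [0, 0, 0], [0, 0, 0]]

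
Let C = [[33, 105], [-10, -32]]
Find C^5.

tr C = 1 and det C = -6, so the characteristic polynomial is λ² − (1)λ + (-6) with roots -2 and 3.
Eigenvectors give P = [[3, 7], [-1, -2]] with P⁻¹ = [[-2, -7], [1, 3]], and C = P·diag(-2, 3)·P⁻¹.
Then C^5 = P·diag(-32, 243)·P⁻¹ = [[-96, 1701], [32, -486]] · [[-2, -7], [1, 3]] = [[1893, 5775], [-550, -1682]].

[[1893, 5775], [-550, -1682]]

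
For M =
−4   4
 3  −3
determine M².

[[28, −28], [−21, 21]]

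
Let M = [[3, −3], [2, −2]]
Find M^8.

[[3, −3], [2, −2]]

M² = M (a projection; rank 1, trace 1), so M^8 = M.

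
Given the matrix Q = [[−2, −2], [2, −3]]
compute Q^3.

[[20, −30], [30, 5]]

Q^2 = [[0, 10], [−10, 5]]
Q^3 = [[20, −30], [30, 5]]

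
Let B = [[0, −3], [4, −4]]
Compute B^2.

[[−12, 12], [−16, 4]]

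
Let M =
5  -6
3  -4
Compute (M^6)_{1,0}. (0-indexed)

63

tr M = 1 and det M = -2, so the characteristic polynomial is λ² − (1)λ + (-2) with roots 2 and -1.
Eigenvectors give P = [[-2, -1], [-1, -1]] with P⁻¹ = [[-1, 1], [1, -2]], and M = P·diag(2, -1)·P⁻¹.
Then M^6 = P·diag(64, 1)·P⁻¹ = [[-128, -1], [-64, -1]] · [[-1, 1], [1, -2]] = [[127, -126], [63, -62]].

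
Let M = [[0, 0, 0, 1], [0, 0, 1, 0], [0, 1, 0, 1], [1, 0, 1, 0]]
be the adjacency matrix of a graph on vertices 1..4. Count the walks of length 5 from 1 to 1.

The number of length-5 walks from vertex 1 to vertex 1 is entry (1,1) of M^5, where M is the adjacency matrix.
M^2 = [[1, 0, 1, 0], [0, 1, 0, 1], [1, 0, 2, 0], [0, 1, 0, 2]]
M^3 = [[0, 1, 0, 2], [1, 0, 2, 0], [0, 2, 0, 3], [2, 0, 3, 0]]
M^4 = [[2, 0, 3, 0], [0, 2, 0, 3], [3, 0, 5, 0], [0, 3, 0, 5]]
M^5 = [[0, 3, 0, 5], [3, 0, 5, 0], [0, 5, 0, 8], [5, 0, 8, 0]]

0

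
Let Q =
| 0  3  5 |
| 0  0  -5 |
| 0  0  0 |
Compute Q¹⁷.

Q is strictly triangular, hence nilpotent: Q³ = 0, so Q¹⁷ = 0.

[[0, 0, 0], [0, 0, 0], [0, 0, 0]]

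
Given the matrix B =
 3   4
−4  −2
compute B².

[[−7, 4], [−4, −12]]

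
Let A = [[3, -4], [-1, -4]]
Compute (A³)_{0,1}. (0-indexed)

-68

A² = [[13, 4], [1, 20]]
A³ = [[35, -68], [-17, -84]]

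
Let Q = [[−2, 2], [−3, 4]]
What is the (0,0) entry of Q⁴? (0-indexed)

−20

Q² = [[−2, 4], [−6, 10]]
Q³ = [[−8, 12], [−18, 28]]
Q⁴ = [[−20, 32], [−48, 76]]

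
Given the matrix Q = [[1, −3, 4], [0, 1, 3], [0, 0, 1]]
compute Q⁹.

Q = I + N where N = [[0, −3, 4], [0, 0, 3], [0, 0, 0]] is strictly upper-triangular, so N³ = 0.
(I + N)⁹ = I + 9·N + 36·N² = [[1, −27, −288], [0, 1, 27], [0, 0, 1]].

[[1, −27, −288], [0, 1, 27], [0, 0, 1]]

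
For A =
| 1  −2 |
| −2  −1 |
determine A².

[[5, 0], [0, 5]]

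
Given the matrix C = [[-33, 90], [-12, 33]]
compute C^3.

[[-297, 810], [-108, 297]]

tr C = 0 and det C = -9, so the characteristic polynomial is λ² − (0)λ + (-9) with roots 3 and -3.
Eigenvectors give P = [[-5, 3], [-2, 1]] with P⁻¹ = [[1, -3], [2, -5]], and C = P·diag(3, -3)·P⁻¹.
Then C^3 = P·diag(27, -27)·P⁻¹ = [[-135, -81], [-54, -27]] · [[1, -3], [2, -5]] = [[-297, 810], [-108, 297]].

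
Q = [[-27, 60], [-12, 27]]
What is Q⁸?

[[6561, 0], [0, 6561]]

tr Q = 0 and det Q = -9, so the characteristic polynomial is λ² − (0)λ + (-9) with roots 3 and -3.
Eigenvectors give P = [[2, -5], [1, -2]] with P⁻¹ = [[-2, 5], [-1, 2]], and Q = P·diag(3, -3)·P⁻¹.
Then Q⁸ = P·diag(6561, 6561)·P⁻¹ = [[13122, -32805], [6561, -13122]] · [[-2, 5], [-1, 2]] = [[6561, 0], [0, 6561]].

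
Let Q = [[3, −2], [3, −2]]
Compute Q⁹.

Q² = Q (a projection; rank 1, trace 1), so Q⁹ = Q.

[[3, −2], [3, −2]]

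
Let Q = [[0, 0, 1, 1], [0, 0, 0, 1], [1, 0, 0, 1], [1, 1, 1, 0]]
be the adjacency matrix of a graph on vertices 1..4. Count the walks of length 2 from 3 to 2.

The number of length-2 walks from vertex 3 to vertex 2 is entry (3,2) of Q², where Q is the adjacency matrix.
Q² = [[2, 1, 1, 1], [1, 1, 1, 0], [1, 1, 2, 1], [1, 0, 1, 3]]

1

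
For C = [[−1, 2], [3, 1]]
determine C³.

C² = [[7, 0], [0, 7]]
C³ = [[−7, 14], [21, 7]]

[[−7, 14], [21, 7]]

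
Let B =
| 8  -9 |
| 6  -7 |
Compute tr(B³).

7

tr B = 1 and det B = -2, so the characteristic polynomial is λ² − (1)λ + (-2) with roots 2 and -1.
Eigenvectors give P = [[-3, 1], [-2, 1]] with P⁻¹ = [[-1, 1], [-2, 3]], and B = P·diag(2, -1)·P⁻¹.
Then B³ = P·diag(8, -1)·P⁻¹ = [[-24, -1], [-16, -1]] · [[-1, 1], [-2, 3]] = [[26, -27], [18, -19]].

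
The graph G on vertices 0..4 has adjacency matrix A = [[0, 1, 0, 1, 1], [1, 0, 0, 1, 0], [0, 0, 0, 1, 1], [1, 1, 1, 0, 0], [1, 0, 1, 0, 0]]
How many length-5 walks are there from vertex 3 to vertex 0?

34

The number of length-5 walks from vertex 3 to vertex 0 is entry (3,0) of A⁵, where A is the adjacency matrix.
A² = [[3, 1, 2, 1, 0], [1, 2, 1, 1, 1], [2, 1, 2, 0, 0], [1, 1, 0, 3, 2], [0, 1, 0, 2, 2]]
A³ = [[2, 4, 1, 6, 5], [4, 2, 2, 4, 2], [1, 2, 0, 5, 4], [6, 4, 5, 2, 1], [5, 2, 4, 1, 0]]
A⁴ = [[15, 8, 11, 7, 3], [8, 8, 6, 8, 6], [11, 6, 9, 3, 1], [7, 8, 3, 15, 11], [3, 6, 1, 11, 9]]
A⁵ = [[18, 22, 10, 34, 26], [22, 16, 14, 22, 14], [10, 14, 4, 26, 20], [34, 22, 26, 18, 10], [26, 14, 20, 10, 4]]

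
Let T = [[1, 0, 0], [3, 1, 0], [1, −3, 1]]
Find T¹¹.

T = I + N where N = [[0, 0, 0], [3, 0, 0], [1, −3, 0]] is strictly lower-triangular, so N³ = 0.
(I + N)¹¹ = I + 11·N + 55·N² = [[1, 0, 0], [33, 1, 0], [−484, −33, 1]].

[[1, 0, 0], [33, 1, 0], [−484, −33, 1]]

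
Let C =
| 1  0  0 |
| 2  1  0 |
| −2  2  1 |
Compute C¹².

[[1, 0, 0], [24, 1, 0], [240, 24, 1]]

C = I + N where N = [[0, 0, 0], [2, 0, 0], [−2, 2, 0]] is strictly lower-triangular, so N³ = 0.
(I + N)¹² = I + 12·N + 66·N² = [[1, 0, 0], [24, 1, 0], [240, 24, 1]].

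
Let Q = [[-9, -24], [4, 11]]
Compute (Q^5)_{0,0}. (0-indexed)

tr Q = 2 and det Q = -3, so the characteristic polynomial is λ² − (2)λ + (-3) with roots -1 and 3.
Eigenvectors give P = [[3, -2], [-1, 1]] with P⁻¹ = [[1, 2], [1, 3]], and Q = P·diag(-1, 3)·P⁻¹.
Then Q^5 = P·diag(-1, 243)·P⁻¹ = [[-3, -486], [1, 243]] · [[1, 2], [1, 3]] = [[-489, -1464], [244, 731]].

-489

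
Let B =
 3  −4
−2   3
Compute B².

[[17, −24], [−12, 17]]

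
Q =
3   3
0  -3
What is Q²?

[[9, 0], [0, 9]]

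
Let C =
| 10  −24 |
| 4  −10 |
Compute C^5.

[[160, −384], [64, −160]]

tr C = 0 and det C = −4, so the characteristic polynomial is λ² − (0)λ + (−4) with roots 2 and −2.
Eigenvectors give P = [[−3, −2], [−1, −1]] with P⁻¹ = [[−1, 2], [1, −3]], and C = P·diag(2, −2)·P⁻¹.
Then C^5 = P·diag(32, −32)·P⁻¹ = [[−96, 64], [−32, 32]] · [[−1, 2], [1, −3]] = [[160, −384], [64, −160]].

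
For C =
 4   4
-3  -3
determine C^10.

C² = C (a projection; rank 1, trace 1), so C^10 = C.

[[4, 4], [-3, -3]]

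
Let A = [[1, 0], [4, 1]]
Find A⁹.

[[1, 0], [36, 1]]

A = I + N where N = [[0, 0], [4, 0]] is strictly lower-triangular, so N² = 0.
(I + N)⁹ = I + 9·N = [[1, 0], [36, 1]].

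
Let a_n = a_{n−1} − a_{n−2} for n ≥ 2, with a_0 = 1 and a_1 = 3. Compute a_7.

3

With companion matrix B = [[1, −1], [1, 0]], [a_n, a_{n−1}]ᵀ = B·[a_{n−1}, a_{n−2}]ᵀ, so [a_7, a_6]ᵀ = B⁶·[a_1, a_0]ᵀ.
B⁶ = [[1, 0], [0, 1]], giving [a_7, a_6]ᵀ = [[3], [1]].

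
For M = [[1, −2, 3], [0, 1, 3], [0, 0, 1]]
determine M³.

M = I + N where N = [[0, −2, 3], [0, 0, 3], [0, 0, 0]] is strictly upper-triangular, so N³ = 0.
(I + N)³ = I + 3·N + 3·N² = [[1, −6, −9], [0, 1, 9], [0, 0, 1]].

[[1, −6, −9], [0, 1, 9], [0, 0, 1]]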